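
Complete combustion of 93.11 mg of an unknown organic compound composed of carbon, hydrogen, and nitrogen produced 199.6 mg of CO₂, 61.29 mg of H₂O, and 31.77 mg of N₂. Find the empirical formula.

mol C = 0.1996 g CO₂ ÷ 44.009 g/mol = 0.0045354 mol
mol H = 2 × 0.06129 g H₂O ÷ 18.015 g/mol = 0.0068043 mol
mol N = 2 × 0.03177 g N₂ ÷ 28.014 g/mol = 0.0022682 mol
Divide by the smallest (0.0022682 mol): C 2.000, H 3.000, N 1.000

C2H3N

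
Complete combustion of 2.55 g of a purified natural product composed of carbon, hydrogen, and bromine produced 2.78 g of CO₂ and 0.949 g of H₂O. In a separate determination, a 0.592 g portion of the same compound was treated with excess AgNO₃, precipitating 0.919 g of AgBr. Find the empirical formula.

mol C = 2.78 g CO₂ ÷ 44.009 g/mol = 0.06317 mol
mol H = 2 × 0.949 g H₂O ÷ 18.015 g/mol = 0.1054 mol
From the AgBr data: mol Br per gram of compound = (0.919 ÷ 187.772) ÷ 0.592 = 0.008267 mol/g, so in the 2.55 g combustion sample mol Br = 0.02108 mol
Divide by the smallest (0.02108 mol): C 2.996, H 4.998, Br 1.000

C3H5Br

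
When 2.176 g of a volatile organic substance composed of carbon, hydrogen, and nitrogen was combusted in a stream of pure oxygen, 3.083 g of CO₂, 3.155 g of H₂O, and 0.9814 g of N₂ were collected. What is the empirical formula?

CH5N

mol C = 3.083 g CO₂ ÷ 44.009 g/mol = 0.070054 mol
mol H = 2 × 3.155 g H₂O ÷ 18.015 g/mol = 0.35026 mol
mol N = 2 × 0.9814 g N₂ ÷ 28.014 g/mol = 0.070065 mol
Divide by the smallest (0.070054 mol): C 1.000, H 5.000, N 1.000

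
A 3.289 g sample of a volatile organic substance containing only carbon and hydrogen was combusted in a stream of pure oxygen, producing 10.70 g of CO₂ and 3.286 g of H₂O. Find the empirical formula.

mol C = 10.70 g CO₂ ÷ 44.009 g/mol = 0.24313 mol
mol H = 2 × 3.286 g H₂O ÷ 18.015 g/mol = 0.36481 mol
Divide by the smallest (0.24313 mol): C 1.000, H 1.500
Multiplying each by 2 gives whole numbers: C 2.00, H 3.00

C2H3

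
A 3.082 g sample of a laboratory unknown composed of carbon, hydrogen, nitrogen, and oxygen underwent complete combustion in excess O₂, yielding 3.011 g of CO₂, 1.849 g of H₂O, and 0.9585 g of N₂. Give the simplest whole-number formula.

mol C = 3.011 g CO₂ ÷ 44.009 g/mol = 0.068418 mol
mol H = 2 × 1.849 g H₂O ÷ 18.015 g/mol = 0.20527 mol
mol N = 2 × 0.9585 g N₂ ÷ 28.014 g/mol = 0.068430 mol
mass O = 3.082 − (0.82177 + 0.20692 + 0.95850) = 1.0948 g → mol O = 1.0948 ÷ 15.999 = 0.068430 mol
Divide by the smallest (0.068418 mol): C 1.000, H 3.000, N 1.000, O 1.000

CH3NO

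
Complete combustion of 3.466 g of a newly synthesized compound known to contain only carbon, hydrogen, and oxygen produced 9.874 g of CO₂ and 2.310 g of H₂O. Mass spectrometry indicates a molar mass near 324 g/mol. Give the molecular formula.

C21H24O3

mol C = 9.874 g CO₂ ÷ 44.009 g/mol = 0.22436 mol
mol H = 2 × 2.310 g H₂O ÷ 18.015 g/mol = 0.25645 mol
mass O = 3.466 − (2.6948 + 0.25850) = 0.51267 g → mol O = 0.51267 ÷ 15.999 = 0.032044 mol
Divide by the smallest (0.032044 mol): C 7.002, H 8.003, O 1.000
Empirical formula: C7H8O
Empirical-formula mass = 108.14 g/mol; 324 ÷ 108.14 ≈ 3, so the molecular formula is C21H24O3.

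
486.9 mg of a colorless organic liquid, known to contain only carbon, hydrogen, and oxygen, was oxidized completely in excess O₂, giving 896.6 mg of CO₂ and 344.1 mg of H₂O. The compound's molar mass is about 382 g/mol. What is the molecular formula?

mol C = 0.8966 g CO₂ ÷ 44.009 g/mol = 0.020373 mol
mol H = 2 × 0.3441 g H₂O ÷ 18.015 g/mol = 0.038201 mol
mass O = 0.4869 − (0.24470 + 0.038507) = 0.20369 g → mol O = 0.20369 ÷ 15.999 = 0.012732 mol
Divide by the smallest (0.012732 mol): C 1.600, H 3.001, O 1.000
Multiplying each by 5 gives whole numbers: C 8.00, H 15.00, O 5.00
Empirical formula: C8H15O5
Empirical-formula mass = 191.20 g/mol; 382 ÷ 191.20 ≈ 2, so the molecular formula is C16H30O10.

C16H30O10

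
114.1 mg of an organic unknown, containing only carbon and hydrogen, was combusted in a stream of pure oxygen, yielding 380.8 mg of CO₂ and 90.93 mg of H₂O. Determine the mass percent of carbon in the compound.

mol C = 0.3808 g CO₂ ÷ 44.009 g/mol = 0.0086528 mol
mol H = 2 × 0.09093 g H₂O ÷ 18.015 g/mol = 0.010095 mol
mass % C = 0.10393 g ÷ 0.1141 g × 100%

91.09%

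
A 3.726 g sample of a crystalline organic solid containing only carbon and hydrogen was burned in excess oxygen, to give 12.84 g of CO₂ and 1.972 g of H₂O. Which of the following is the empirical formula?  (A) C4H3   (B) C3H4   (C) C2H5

(A) C4H3

mol C = 12.84 g CO₂ ÷ 44.009 g/mol = 0.29176 mol
mol H = 2 × 1.972 g H₂O ÷ 18.015 g/mol = 0.21893 mol
Divide by the smallest (0.21893 mol): C 1.333, H 1.000
Multiplying each by 3 gives whole numbers: C 4.00, H 3.00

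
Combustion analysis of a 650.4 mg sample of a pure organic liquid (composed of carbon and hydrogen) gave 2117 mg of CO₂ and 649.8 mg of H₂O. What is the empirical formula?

mol C = 2.117 g CO₂ ÷ 44.009 g/mol = 0.048104 mol
mol H = 2 × 0.6498 g H₂O ÷ 18.015 g/mol = 0.072140 mol
Divide by the smallest (0.048104 mol): C 1.000, H 1.500
Multiplying each by 2 gives whole numbers: C 2.00, H 3.00

C2H3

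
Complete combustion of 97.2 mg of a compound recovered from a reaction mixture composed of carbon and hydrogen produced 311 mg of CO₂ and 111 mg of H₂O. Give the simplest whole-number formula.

mol C = 0.311 g CO₂ ÷ 44.009 g/mol = 0.007067 mol
mol H = 2 × 0.111 g H₂O ÷ 18.015 g/mol = 0.01232 mol
Divide by the smallest (0.007067 mol): C 1.000, H 1.744
Multiplying each by 4 gives whole numbers: C 4.00, H 6.98

C4H7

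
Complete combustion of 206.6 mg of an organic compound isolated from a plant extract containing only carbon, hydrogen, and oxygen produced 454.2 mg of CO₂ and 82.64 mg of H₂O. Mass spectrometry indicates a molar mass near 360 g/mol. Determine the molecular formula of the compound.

mol C = 0.4542 g CO₂ ÷ 44.009 g/mol = 0.010321 mol
mol H = 2 × 0.08264 g H₂O ÷ 18.015 g/mol = 0.0091746 mol
mass O = 0.2066 − (0.12396 + 0.0092480) = 0.073391 g → mol O = 0.073391 ÷ 15.999 = 0.0045872 mol
Divide by the smallest (0.0045872 mol): C 2.250, H 2.000, O 1.000
Multiplying each by 4 gives whole numbers: C 9.00, H 8.00, O 4.00
Empirical formula: C9H8O4
Empirical-formula mass = 180.16 g/mol; 360 ÷ 180.16 ≈ 2, so the molecular formula is C18H16O8.

C18H16O8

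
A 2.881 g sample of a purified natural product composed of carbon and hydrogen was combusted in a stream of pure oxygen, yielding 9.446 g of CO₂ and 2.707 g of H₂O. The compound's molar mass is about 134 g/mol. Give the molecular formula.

C10H14

mol C = 9.446 g CO₂ ÷ 44.009 g/mol = 0.21464 mol
mol H = 2 × 2.707 g H₂O ÷ 18.015 g/mol = 0.30053 mol
Divide by the smallest (0.21464 mol): C 1.000, H 1.400
Multiplying each by 5 gives whole numbers: C 5.00, H 7.00
Empirical formula: C5H7
Empirical-formula mass = 67.11 g/mol; 134 ÷ 67.11 ≈ 2, so the molecular formula is C10H14.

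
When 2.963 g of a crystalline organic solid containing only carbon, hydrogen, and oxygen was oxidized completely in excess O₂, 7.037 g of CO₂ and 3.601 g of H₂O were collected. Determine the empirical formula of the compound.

mol C = 7.037 g CO₂ ÷ 44.009 g/mol = 0.15990 mol
mol H = 2 × 3.601 g H₂O ÷ 18.015 g/mol = 0.39978 mol
mass O = 2.963 − (1.9205 + 0.40298) = 0.63948 g → mol O = 0.63948 ÷ 15.999 = 0.039970 mol
Divide by the smallest (0.039970 mol): C 4.001, H 10.002, O 1.000

C4H10O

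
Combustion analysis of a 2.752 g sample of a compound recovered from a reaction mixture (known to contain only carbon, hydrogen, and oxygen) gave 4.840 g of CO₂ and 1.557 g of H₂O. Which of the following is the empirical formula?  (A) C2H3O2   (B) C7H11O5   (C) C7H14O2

mol C = 4.840 g CO₂ ÷ 44.009 g/mol = 0.10998 mol
mol H = 2 × 1.557 g H₂O ÷ 18.015 g/mol = 0.17286 mol
mass O = 2.752 − (1.3209 + 0.17424) = 1.2568 g → mol O = 1.2568 ÷ 15.999 = 0.078556 mol
Divide by the smallest (0.078556 mol): C 1.400, H 2.200, O 1.000
Multiplying each by 5 gives whole numbers: C 7.00, H 11.00, O 5.00

(B) C7H11O5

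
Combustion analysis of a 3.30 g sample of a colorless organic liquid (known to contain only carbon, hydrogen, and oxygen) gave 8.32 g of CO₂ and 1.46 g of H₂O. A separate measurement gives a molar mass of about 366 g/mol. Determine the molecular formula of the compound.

C21H18O6

mol C = 8.32 g CO₂ ÷ 44.009 g/mol = 0.1891 mol
mol H = 2 × 1.46 g H₂O ÷ 18.015 g/mol = 0.1621 mol
mass O = 3.30 − (2.271 + 0.1634) = 0.8659 g → mol O = 0.8659 ÷ 15.999 = 0.05412 mol
Divide by the smallest (0.05412 mol): C 3.493, H 2.995, O 1.000
Multiplying each by 2 gives whole numbers: C 6.99, H 5.99, O 2.00
Empirical formula: C7H6O2
Empirical-formula mass = 122.12 g/mol; 366 ÷ 122.12 ≈ 3, so the molecular formula is C21H18O6.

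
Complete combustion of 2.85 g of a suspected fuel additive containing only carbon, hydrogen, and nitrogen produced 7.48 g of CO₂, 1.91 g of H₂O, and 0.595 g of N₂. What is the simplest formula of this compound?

mol C = 7.48 g CO₂ ÷ 44.009 g/mol = 0.1700 mol
mol H = 2 × 1.91 g H₂O ÷ 18.015 g/mol = 0.2120 mol
mol N = 2 × 0.595 g N₂ ÷ 28.014 g/mol = 0.04248 mol
Divide by the smallest (0.04248 mol): C 4.001, H 4.992, N 1.000

C4H5N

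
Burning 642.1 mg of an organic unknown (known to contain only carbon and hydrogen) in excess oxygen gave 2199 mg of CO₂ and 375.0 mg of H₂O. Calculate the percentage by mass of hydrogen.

6.54%

mol C = 2.199 g CO₂ ÷ 44.009 g/mol = 0.049967 mol
mol H = 2 × 0.3750 g H₂O ÷ 18.015 g/mol = 0.041632 mol
mass % H = 0.041965 g ÷ 0.6421 g × 100%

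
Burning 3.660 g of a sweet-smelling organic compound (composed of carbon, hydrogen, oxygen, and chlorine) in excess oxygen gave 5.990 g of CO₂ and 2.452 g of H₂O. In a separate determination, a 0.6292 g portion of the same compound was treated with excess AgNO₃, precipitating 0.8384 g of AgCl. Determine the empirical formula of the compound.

C4H8ClO

mol C = 5.990 g CO₂ ÷ 44.009 g/mol = 0.13611 mol
mol H = 2 × 2.452 g H₂O ÷ 18.015 g/mol = 0.27222 mol
From the AgCl data: mol Cl per gram of compound = (0.8384 ÷ 143.318) ÷ 0.6292 = 0.0092974 mol/g, so in the 3.660 g combustion sample mol Cl = 0.034029 mol
mass O = 3.660 − (1.6348 + 0.27440 + 1.2063) = 0.54449 g → mol O = 0.54449 ÷ 15.999 = 0.034033 mol
Divide by the smallest (0.034029 mol): C 4.000, H 8.000, Cl 1.000, O 1.000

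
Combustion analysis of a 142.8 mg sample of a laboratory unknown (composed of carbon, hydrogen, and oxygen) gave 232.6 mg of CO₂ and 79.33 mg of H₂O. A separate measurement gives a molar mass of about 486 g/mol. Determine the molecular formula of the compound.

mol C = 0.2326 g CO₂ ÷ 44.009 g/mol = 0.0052853 mol
mol H = 2 × 0.07933 g H₂O ÷ 18.015 g/mol = 0.0088071 mol
mass O = 0.1428 − (0.063482 + 0.0088776) = 0.070441 g → mol O = 0.070441 ÷ 15.999 = 0.0044028 mol
Divide by the smallest (0.0044028 mol): C 1.200, H 2.000, O 1.000
Multiplying each by 5 gives whole numbers: C 6.00, H 10.00, O 5.00
Empirical formula: C6H10O5
Empirical-formula mass = 162.14 g/mol; 486 ÷ 162.14 ≈ 3, so the molecular formula is C18H30O15.

C18H30O15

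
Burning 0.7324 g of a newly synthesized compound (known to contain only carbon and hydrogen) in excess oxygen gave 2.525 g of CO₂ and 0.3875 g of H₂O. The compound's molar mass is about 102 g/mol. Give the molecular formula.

mol C = 2.525 g CO₂ ÷ 44.009 g/mol = 0.057375 mol
mol H = 2 × 0.3875 g H₂O ÷ 18.015 g/mol = 0.043020 mol
Divide by the smallest (0.043020 mol): C 1.334, H 1.000
Multiplying each by 3 gives whole numbers: C 4.00, H 3.00
Empirical formula: C4H3
Empirical-formula mass = 51.07 g/mol; 102 ÷ 51.07 ≈ 2, so the molecular formula is C8H6.

C8H6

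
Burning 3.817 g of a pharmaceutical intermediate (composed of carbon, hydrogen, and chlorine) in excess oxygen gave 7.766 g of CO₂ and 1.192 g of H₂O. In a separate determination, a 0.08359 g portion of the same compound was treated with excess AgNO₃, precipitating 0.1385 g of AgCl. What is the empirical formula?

mol C = 7.766 g CO₂ ÷ 44.009 g/mol = 0.17646 mol
mol H = 2 × 1.192 g H₂O ÷ 18.015 g/mol = 0.13233 mol
From the AgCl data: mol Cl per gram of compound = (0.1385 ÷ 143.318) ÷ 0.08359 = 0.011561 mol/g, so in the 3.817 g combustion sample mol Cl = 0.044128 mol
Divide by the smallest (0.044128 mol): C 3.999, H 2.999, Cl 1.000

C4H3Cl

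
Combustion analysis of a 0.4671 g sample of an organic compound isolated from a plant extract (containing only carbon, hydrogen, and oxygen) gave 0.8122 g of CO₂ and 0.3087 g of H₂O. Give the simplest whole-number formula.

C7H13O5

mol C = 0.8122 g CO₂ ÷ 44.009 g/mol = 0.018455 mol
mol H = 2 × 0.3087 g H₂O ÷ 18.015 g/mol = 0.034271 mol
mass O = 0.4671 − (0.22167 + 0.034546) = 0.21089 g → mol O = 0.21089 ÷ 15.999 = 0.013181 mol
Divide by the smallest (0.013181 mol): C 1.400, H 2.600, O 1.000
Multiplying each by 5 gives whole numbers: C 7.00, H 13.00, O 5.00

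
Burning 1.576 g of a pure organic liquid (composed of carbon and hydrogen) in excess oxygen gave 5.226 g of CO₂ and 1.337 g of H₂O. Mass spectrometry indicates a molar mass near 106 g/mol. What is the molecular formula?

mol C = 5.226 g CO₂ ÷ 44.009 g/mol = 0.11875 mol
mol H = 2 × 1.337 g H₂O ÷ 18.015 g/mol = 0.14843 mol
Divide by the smallest (0.11875 mol): C 1.000, H 1.250
Multiplying each by 4 gives whole numbers: C 4.00, H 5.00
Empirical formula: C4H5
Empirical-formula mass = 53.08 g/mol; 106 ÷ 53.08 ≈ 2, so the molecular formula is C8H10.

C8H10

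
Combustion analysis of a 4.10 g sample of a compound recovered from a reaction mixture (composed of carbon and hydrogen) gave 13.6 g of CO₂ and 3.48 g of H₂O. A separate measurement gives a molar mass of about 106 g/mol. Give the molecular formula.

C8H10

mol C = 13.6 g CO₂ ÷ 44.009 g/mol = 0.3090 mol
mol H = 2 × 3.48 g H₂O ÷ 18.015 g/mol = 0.3863 mol
Divide by the smallest (0.3090 mol): C 1.000, H 1.250
Multiplying each by 4 gives whole numbers: C 4.00, H 5.00
Empirical formula: C4H5
Empirical-formula mass = 53.08 g/mol; 106 ÷ 53.08 ≈ 2, so the molecular formula is C8H10.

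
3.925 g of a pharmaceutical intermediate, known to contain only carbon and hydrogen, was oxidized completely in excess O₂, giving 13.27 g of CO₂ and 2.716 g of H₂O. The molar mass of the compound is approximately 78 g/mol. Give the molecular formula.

mol C = 13.27 g CO₂ ÷ 44.009 g/mol = 0.30153 mol
mol H = 2 × 2.716 g H₂O ÷ 18.015 g/mol = 0.30153 mol
Divide by the smallest (0.30153 mol): C 1.000, H 1.000
Empirical formula: CH
Empirical-formula mass = 13.02 g/mol; 78 ÷ 13.02 ≈ 6, so the molecular formula is C6H6.

C6H6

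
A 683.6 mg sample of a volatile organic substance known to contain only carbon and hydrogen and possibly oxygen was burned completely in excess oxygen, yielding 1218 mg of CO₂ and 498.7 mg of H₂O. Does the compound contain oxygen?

yes

mol C = 1.218 g CO₂ ÷ 44.009 g/mol = 0.027676 mol
mol H = 2 × 0.4987 g H₂O ÷ 18.015 g/mol = 0.055365 mol
C and H account for only 0.38823 g of the 0.6836 g sample; the remaining 0.29537 g must be oxygen.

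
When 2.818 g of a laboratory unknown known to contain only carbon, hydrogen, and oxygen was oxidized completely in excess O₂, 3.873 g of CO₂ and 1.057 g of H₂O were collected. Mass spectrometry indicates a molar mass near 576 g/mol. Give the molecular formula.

C18H24O21

mol C = 3.873 g CO₂ ÷ 44.009 g/mol = 0.088005 mol
mol H = 2 × 1.057 g H₂O ÷ 18.015 g/mol = 0.11735 mol
mass O = 2.818 − (1.0570 + 0.11829) = 1.6427 g → mol O = 1.6427 ÷ 15.999 = 0.10267 mol
Divide by the smallest (0.088005 mol): C 1.000, H 1.333, O 1.167
Multiplying each by 6 gives whole numbers: C 6.00, H 8.00, O 7.00
Empirical formula: C6H8O7
Empirical-formula mass = 192.12 g/mol; 576 ÷ 192.12 ≈ 3, so the molecular formula is C18H24O21.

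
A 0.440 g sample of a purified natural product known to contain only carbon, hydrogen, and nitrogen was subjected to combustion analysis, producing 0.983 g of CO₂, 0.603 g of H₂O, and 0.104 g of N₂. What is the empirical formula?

mol C = 0.983 g CO₂ ÷ 44.009 g/mol = 0.02234 mol
mol H = 2 × 0.603 g H₂O ÷ 18.015 g/mol = 0.06694 mol
mol N = 2 × 0.104 g N₂ ÷ 28.014 g/mol = 0.007425 mol
Divide by the smallest (0.007425 mol): C 3.008, H 9.016, N 1.000

C3H9N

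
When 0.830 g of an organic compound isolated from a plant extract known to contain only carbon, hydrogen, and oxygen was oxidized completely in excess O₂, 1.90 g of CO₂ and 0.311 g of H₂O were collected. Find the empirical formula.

mol C = 1.90 g CO₂ ÷ 44.009 g/mol = 0.04317 mol
mol H = 2 × 0.311 g H₂O ÷ 18.015 g/mol = 0.03453 mol
mass O = 0.830 − (0.5186 + 0.03480) = 0.2766 g → mol O = 0.2766 ÷ 15.999 = 0.01729 mol
Divide by the smallest (0.01729 mol): C 2.497, H 1.997, O 1.000
Multiplying each by 2 gives whole numbers: C 4.99, H 3.99, O 2.00

C5H4O2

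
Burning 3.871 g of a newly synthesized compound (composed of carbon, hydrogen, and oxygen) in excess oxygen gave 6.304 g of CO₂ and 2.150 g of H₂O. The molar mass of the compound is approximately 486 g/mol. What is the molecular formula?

C18H30O15

mol C = 6.304 g CO₂ ÷ 44.009 g/mol = 0.14324 mol
mol H = 2 × 2.150 g H₂O ÷ 18.015 g/mol = 0.23869 mol
mass O = 3.871 − (1.7205 + 0.24060) = 1.9099 g → mol O = 1.9099 ÷ 15.999 = 0.11938 mol
Divide by the smallest (0.11938 mol): C 1.200, H 1.999, O 1.000
Multiplying each by 5 gives whole numbers: C 6.00, H 10.00, O 5.00
Empirical formula: C6H10O5
Empirical-formula mass = 162.14 g/mol; 486 ÷ 162.14 ≈ 3, so the molecular formula is C18H30O15.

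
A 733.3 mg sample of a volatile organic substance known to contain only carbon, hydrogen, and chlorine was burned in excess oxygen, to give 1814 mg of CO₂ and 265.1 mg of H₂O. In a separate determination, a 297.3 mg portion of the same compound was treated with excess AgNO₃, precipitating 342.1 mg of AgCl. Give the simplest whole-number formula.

C7H5Cl

mol C = 1.814 g CO₂ ÷ 44.009 g/mol = 0.041219 mol
mol H = 2 × 0.2651 g H₂O ÷ 18.015 g/mol = 0.029431 mol
From the AgCl data: mol Cl per gram of compound = (0.3421 ÷ 143.318) ÷ 0.2973 = 0.0080289 mol/g, so in the 0.7333 g combustion sample mol Cl = 0.0058876 mol
Divide by the smallest (0.0058876 mol): C 7.001, H 4.999, Cl 1.000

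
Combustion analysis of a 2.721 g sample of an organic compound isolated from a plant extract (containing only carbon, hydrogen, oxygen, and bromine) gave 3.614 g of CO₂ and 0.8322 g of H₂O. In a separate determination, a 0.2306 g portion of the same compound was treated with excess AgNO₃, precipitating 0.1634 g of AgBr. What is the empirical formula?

mol C = 3.614 g CO₂ ÷ 44.009 g/mol = 0.082120 mol
mol H = 2 × 0.8322 g H₂O ÷ 18.015 g/mol = 0.092390 mol
From the AgBr data: mol Br per gram of compound = (0.1634 ÷ 187.772) ÷ 0.2306 = 0.0037737 mol/g, so in the 2.721 g combustion sample mol Br = 0.010268 mol
mass O = 2.721 − (0.98634 + 0.093129 + 0.82046) = 0.82107 g → mol O = 0.82107 ÷ 15.999 = 0.051320 mol
Divide by the smallest (0.010268 mol): C 7.998, H 8.998, Br 1.000, O 4.998

C8H9BrO5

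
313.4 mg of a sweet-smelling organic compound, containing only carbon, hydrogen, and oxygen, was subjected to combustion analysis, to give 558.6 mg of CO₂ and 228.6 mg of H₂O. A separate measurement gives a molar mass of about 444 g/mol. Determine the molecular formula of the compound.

C18H36O12

mol C = 0.5586 g CO₂ ÷ 44.009 g/mol = 0.012693 mol
mol H = 2 × 0.2286 g H₂O ÷ 18.015 g/mol = 0.025379 mol
mass O = 0.3134 − (0.15245 + 0.025582) = 0.13536 g → mol O = 0.13536 ÷ 15.999 = 0.0084608 mol
Divide by the smallest (0.0084608 mol): C 1.500, H 3.000, O 1.000
Multiplying each by 2 gives whole numbers: C 3.00, H 6.00, O 2.00
Empirical formula: C3H6O2
Empirical-formula mass = 74.08 g/mol; 444 ÷ 74.08 ≈ 6, so the molecular formula is C18H36O12.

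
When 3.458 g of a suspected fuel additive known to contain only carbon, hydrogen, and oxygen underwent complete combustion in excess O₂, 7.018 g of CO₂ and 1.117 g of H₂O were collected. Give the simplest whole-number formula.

mol C = 7.018 g CO₂ ÷ 44.009 g/mol = 0.15947 mol
mol H = 2 × 1.117 g H₂O ÷ 18.015 g/mol = 0.12401 mol
mass O = 3.458 − (1.9154 + 0.12500) = 1.4176 g → mol O = 1.4176 ÷ 15.999 = 0.088608 mol
Divide by the smallest (0.088608 mol): C 1.800, H 1.400, O 1.000
Multiplying each by 5 gives whole numbers: C 9.00, H 7.00, O 5.00

C9H7O5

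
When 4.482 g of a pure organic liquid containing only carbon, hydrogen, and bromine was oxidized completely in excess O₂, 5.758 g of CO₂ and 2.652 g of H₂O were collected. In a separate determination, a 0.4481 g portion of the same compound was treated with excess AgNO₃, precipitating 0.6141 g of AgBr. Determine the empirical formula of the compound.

mol C = 5.758 g CO₂ ÷ 44.009 g/mol = 0.13084 mol
mol H = 2 × 2.652 g H₂O ÷ 18.015 g/mol = 0.29442 mol
From the AgBr data: mol Br per gram of compound = (0.6141 ÷ 187.772) ÷ 0.4481 = 0.0072985 mol/g, so in the 4.482 g combustion sample mol Br = 0.032712 mol
Divide by the smallest (0.032712 mol): C 4.000, H 9.000, Br 1.000

C4H9Br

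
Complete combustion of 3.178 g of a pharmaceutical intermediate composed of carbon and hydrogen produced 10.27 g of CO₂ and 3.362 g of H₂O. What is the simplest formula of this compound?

C5H8

mol C = 10.27 g CO₂ ÷ 44.009 g/mol = 0.23336 mol
mol H = 2 × 3.362 g H₂O ÷ 18.015 g/mol = 0.37324 mol
Divide by the smallest (0.23336 mol): C 1.000, H 1.599
Multiplying each by 5 gives whole numbers: C 5.00, H 8.00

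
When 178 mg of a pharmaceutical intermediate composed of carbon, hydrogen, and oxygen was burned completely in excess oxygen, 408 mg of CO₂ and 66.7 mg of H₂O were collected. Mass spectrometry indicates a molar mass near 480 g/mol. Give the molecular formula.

mol C = 0.408 g CO₂ ÷ 44.009 g/mol = 0.009271 mol
mol H = 2 × 0.0667 g H₂O ÷ 18.015 g/mol = 0.007405 mol
mass O = 0.178 − (0.1114 + 0.007464) = 0.05918 g → mol O = 0.05918 ÷ 15.999 = 0.003699 mol
Divide by the smallest (0.003699 mol): C 2.506, H 2.002, O 1.000
Multiplying each by 2 gives whole numbers: C 5.01, H 4.00, O 2.00
Empirical formula: C5H4O2
Empirical-formula mass = 96.08 g/mol; 480 ÷ 96.08 ≈ 5, so the molecular formula is C25H20O10.

C25H20O10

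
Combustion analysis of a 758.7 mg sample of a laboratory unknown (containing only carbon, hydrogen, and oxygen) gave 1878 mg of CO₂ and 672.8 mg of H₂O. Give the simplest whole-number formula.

mol C = 1.878 g CO₂ ÷ 44.009 g/mol = 0.042673 mol
mol H = 2 × 0.6728 g H₂O ÷ 18.015 g/mol = 0.074693 mol
mass O = 0.7587 − (0.51255 + 0.075291) = 0.17086 g → mol O = 0.17086 ÷ 15.999 = 0.010680 mol
Divide by the smallest (0.010680 mol): C 3.996, H 6.994, O 1.000

C4H7O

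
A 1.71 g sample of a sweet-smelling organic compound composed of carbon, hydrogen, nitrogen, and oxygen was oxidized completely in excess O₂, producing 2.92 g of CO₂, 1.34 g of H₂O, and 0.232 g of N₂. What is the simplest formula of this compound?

C4H9NO2

mol C = 2.92 g CO₂ ÷ 44.009 g/mol = 0.06635 mol
mol H = 2 × 1.34 g H₂O ÷ 18.015 g/mol = 0.1488 mol
mol N = 2 × 0.232 g N₂ ÷ 28.014 g/mol = 0.01656 mol
mass O = 1.71 − (0.7969 + 0.1500 + 0.2320) = 0.5311 g → mol O = 0.5311 ÷ 15.999 = 0.03320 mol
Divide by the smallest (0.01656 mol): C 4.006, H 8.982, N 1.000, O 2.004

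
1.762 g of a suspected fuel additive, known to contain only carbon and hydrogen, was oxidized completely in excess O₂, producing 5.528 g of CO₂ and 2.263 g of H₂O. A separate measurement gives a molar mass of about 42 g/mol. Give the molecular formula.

mol C = 5.528 g CO₂ ÷ 44.009 g/mol = 0.12561 mol
mol H = 2 × 2.263 g H₂O ÷ 18.015 g/mol = 0.25124 mol
Divide by the smallest (0.12561 mol): C 1.000, H 2.000
Empirical formula: CH2
Empirical-formula mass = 14.03 g/mol; 42 ÷ 14.03 ≈ 3, so the molecular formula is C3H6.

C3H6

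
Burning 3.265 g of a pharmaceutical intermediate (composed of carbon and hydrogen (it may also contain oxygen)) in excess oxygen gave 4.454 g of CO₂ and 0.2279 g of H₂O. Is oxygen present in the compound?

yes

mol C = 4.454 g CO₂ ÷ 44.009 g/mol = 0.10121 mol
mol H = 2 × 0.2279 g H₂O ÷ 18.015 g/mol = 0.025301 mol
C and H account for only 1.2411 g of the 3.265 g sample; the remaining 2.0239 g must be oxygen.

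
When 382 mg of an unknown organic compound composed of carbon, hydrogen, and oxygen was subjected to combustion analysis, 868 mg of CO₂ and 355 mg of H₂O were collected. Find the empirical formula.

C3H6O

mol C = 0.868 g CO₂ ÷ 44.009 g/mol = 0.01972 mol
mol H = 2 × 0.355 g H₂O ÷ 18.015 g/mol = 0.03941 mol
mass O = 0.382 − (0.2369 + 0.03973) = 0.1054 g → mol O = 0.1054 ÷ 15.999 = 0.006586 mol
Divide by the smallest (0.006586 mol): C 2.994, H 5.984, O 1.000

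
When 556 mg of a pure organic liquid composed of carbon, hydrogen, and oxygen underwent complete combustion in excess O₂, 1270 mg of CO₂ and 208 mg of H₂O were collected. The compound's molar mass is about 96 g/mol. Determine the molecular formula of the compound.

C5H4O2

mol C = 1.27 g CO₂ ÷ 44.009 g/mol = 0.02886 mol
mol H = 2 × 0.208 g H₂O ÷ 18.015 g/mol = 0.02309 mol
mass O = 0.556 − (0.3466 + 0.02328) = 0.1861 g → mol O = 0.1861 ÷ 15.999 = 0.01163 mol
Divide by the smallest (0.01163 mol): C 2.481, H 1.985, O 1.000
Multiplying each by 2 gives whole numbers: C 4.96, H 3.97, O 2.00
Empirical formula: C5H4O2
Empirical-formula mass = 96.08 g/mol; 96 ÷ 96.08 ≈ 1, so the molecular formula is C5H4O2.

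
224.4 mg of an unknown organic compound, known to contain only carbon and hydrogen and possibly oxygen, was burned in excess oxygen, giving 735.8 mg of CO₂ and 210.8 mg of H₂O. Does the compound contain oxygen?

mol C = 0.7358 g CO₂ ÷ 44.009 g/mol = 0.016719 mol
mol H = 2 × 0.2108 g H₂O ÷ 18.015 g/mol = 0.023403 mol
C and H together account for 0.22441 g — essentially the entire 0.2244 g sample — so the compound contains no oxygen.

no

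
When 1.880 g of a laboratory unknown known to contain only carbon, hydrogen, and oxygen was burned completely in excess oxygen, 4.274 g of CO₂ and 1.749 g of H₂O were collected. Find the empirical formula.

C3H6O

mol C = 4.274 g CO₂ ÷ 44.009 g/mol = 0.097116 mol
mol H = 2 × 1.749 g H₂O ÷ 18.015 g/mol = 0.19417 mol
mass O = 1.880 − (1.1665 + 0.19572) = 0.51781 g → mol O = 0.51781 ÷ 15.999 = 0.032365 mol
Divide by the smallest (0.032365 mol): C 3.001, H 5.999, O 1.000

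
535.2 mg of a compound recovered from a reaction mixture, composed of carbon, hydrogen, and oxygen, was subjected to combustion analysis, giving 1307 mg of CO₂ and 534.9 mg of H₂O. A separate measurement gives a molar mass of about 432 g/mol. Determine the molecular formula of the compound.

C24H48O6

mol C = 1.307 g CO₂ ÷ 44.009 g/mol = 0.029698 mol
mol H = 2 × 0.5349 g H₂O ÷ 18.015 g/mol = 0.059384 mol
mass O = 0.5352 − (0.35671 + 0.059859) = 0.11863 g → mol O = 0.11863 ÷ 15.999 = 0.0074150 mol
Divide by the smallest (0.0074150 mol): C 4.005, H 8.009, O 1.000
Empirical formula: C4H8O
Empirical-formula mass = 72.11 g/mol; 432 ÷ 72.11 ≈ 6, so the molecular formula is C24H48O6.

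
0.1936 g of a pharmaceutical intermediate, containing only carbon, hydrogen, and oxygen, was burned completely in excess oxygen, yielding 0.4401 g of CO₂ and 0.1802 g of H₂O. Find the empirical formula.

C3H6O

mol C = 0.4401 g CO₂ ÷ 44.009 g/mol = 0.010000 mol
mol H = 2 × 0.1802 g H₂O ÷ 18.015 g/mol = 0.020006 mol
mass O = 0.1936 − (0.12011 + 0.020166) = 0.053322 g → mol O = 0.053322 ÷ 15.999 = 0.0033328 mol
Divide by the smallest (0.0033328 mol): C 3.001, H 6.003, O 1.000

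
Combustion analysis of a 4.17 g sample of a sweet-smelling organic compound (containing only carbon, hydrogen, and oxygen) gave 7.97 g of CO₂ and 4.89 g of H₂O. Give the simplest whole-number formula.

C2H6O

mol C = 7.97 g CO₂ ÷ 44.009 g/mol = 0.1811 mol
mol H = 2 × 4.89 g H₂O ÷ 18.015 g/mol = 0.5429 mol
mass O = 4.17 − (2.175 + 0.5472) = 1.448 g → mol O = 1.448 ÷ 15.999 = 0.09048 mol
Divide by the smallest (0.09048 mol): C 2.002, H 6.000, O 1.000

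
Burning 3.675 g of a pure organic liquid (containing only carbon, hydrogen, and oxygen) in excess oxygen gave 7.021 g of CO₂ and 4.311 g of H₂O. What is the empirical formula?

mol C = 7.021 g CO₂ ÷ 44.009 g/mol = 0.15954 mol
mol H = 2 × 4.311 g H₂O ÷ 18.015 g/mol = 0.47860 mol
mass O = 3.675 − (1.9162 + 0.48243) = 1.2764 g → mol O = 1.2764 ÷ 15.999 = 0.079779 mol
Divide by the smallest (0.079779 mol): C 2.000, H 5.999, O 1.000

C2H6O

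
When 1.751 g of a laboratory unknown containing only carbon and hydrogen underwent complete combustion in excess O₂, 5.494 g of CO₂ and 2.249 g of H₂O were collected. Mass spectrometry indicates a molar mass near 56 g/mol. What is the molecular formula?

mol C = 5.494 g CO₂ ÷ 44.009 g/mol = 0.12484 mol
mol H = 2 × 2.249 g H₂O ÷ 18.015 g/mol = 0.24968 mol
Divide by the smallest (0.12484 mol): C 1.000, H 2.000
Empirical formula: CH2
Empirical-formula mass = 14.03 g/mol; 56 ÷ 14.03 ≈ 4, so the molecular formula is C4H8.

C4H8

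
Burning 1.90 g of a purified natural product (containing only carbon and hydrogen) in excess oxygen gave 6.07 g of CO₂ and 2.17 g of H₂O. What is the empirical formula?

C4H7

mol C = 6.07 g CO₂ ÷ 44.009 g/mol = 0.1379 mol
mol H = 2 × 2.17 g H₂O ÷ 18.015 g/mol = 0.2409 mol
Divide by the smallest (0.1379 mol): C 1.000, H 1.747
Multiplying each by 4 gives whole numbers: C 4.00, H 6.99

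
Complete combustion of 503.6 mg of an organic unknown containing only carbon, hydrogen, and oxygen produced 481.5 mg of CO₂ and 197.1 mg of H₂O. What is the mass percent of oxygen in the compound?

mol C = 0.4815 g CO₂ ÷ 44.009 g/mol = 0.010941 mol
mol H = 2 × 0.1971 g H₂O ÷ 18.015 g/mol = 0.021882 mol
mass O = 0.5036 − (0.13141 + 0.022057) = 0.35013 g → mol O = 0.35013 ÷ 15.999 = 0.021885 mol
mass % O = 0.35013 g ÷ 0.5036 g × 100%

69.53%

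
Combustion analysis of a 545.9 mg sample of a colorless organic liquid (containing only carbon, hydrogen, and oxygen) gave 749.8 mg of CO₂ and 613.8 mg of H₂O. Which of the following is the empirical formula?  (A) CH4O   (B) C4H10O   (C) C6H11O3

mol C = 0.7498 g CO₂ ÷ 44.009 g/mol = 0.017037 mol
mol H = 2 × 0.6138 g H₂O ÷ 18.015 g/mol = 0.068143 mol
mass O = 0.5459 − (0.20464 + 0.068688) = 0.27258 g → mol O = 0.27258 ÷ 15.999 = 0.017037 mol
Divide by the smallest (0.017037 mol): C 1.000, H 4.000, O 1.000

(A) CH4O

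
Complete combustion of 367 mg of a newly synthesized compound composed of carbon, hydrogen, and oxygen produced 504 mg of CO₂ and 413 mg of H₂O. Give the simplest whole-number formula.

mol C = 0.504 g CO₂ ÷ 44.009 g/mol = 0.01145 mol
mol H = 2 × 0.413 g H₂O ÷ 18.015 g/mol = 0.04585 mol
mass O = 0.367 − (0.1376 + 0.04622) = 0.1832 g → mol O = 0.1832 ÷ 15.999 = 0.01145 mol
Divide by the smallest (0.01145 mol): C 1.000, H 4.004, O 1.000

CH4O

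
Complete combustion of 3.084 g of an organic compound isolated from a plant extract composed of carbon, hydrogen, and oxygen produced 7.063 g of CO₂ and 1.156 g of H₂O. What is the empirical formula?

mol C = 7.063 g CO₂ ÷ 44.009 g/mol = 0.16049 mol
mol H = 2 × 1.156 g H₂O ÷ 18.015 g/mol = 0.12834 mol
mass O = 3.084 − (1.9276 + 0.12936) = 1.0270 g → mol O = 1.0270 ÷ 15.999 = 0.064191 mol
Divide by the smallest (0.064191 mol): C 2.500, H 1.999, O 1.000
Multiplying each by 2 gives whole numbers: C 5.00, H 4.00, O 2.00

C5H4O2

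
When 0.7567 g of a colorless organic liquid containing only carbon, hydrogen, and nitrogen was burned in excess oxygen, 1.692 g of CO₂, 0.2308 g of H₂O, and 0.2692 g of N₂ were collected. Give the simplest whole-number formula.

mol C = 1.692 g CO₂ ÷ 44.009 g/mol = 0.038447 mol
mol H = 2 × 0.2308 g H₂O ÷ 18.015 g/mol = 0.025623 mol
mol N = 2 × 0.2692 g N₂ ÷ 28.014 g/mol = 0.019219 mol
Divide by the smallest (0.019219 mol): C 2.000, H 1.333, N 1.000
Multiplying each by 3 gives whole numbers: C 6.00, H 4.00, N 3.00

C6H4N3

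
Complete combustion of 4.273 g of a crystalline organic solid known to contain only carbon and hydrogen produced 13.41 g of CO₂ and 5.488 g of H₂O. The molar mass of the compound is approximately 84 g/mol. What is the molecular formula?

mol C = 13.41 g CO₂ ÷ 44.009 g/mol = 0.30471 mol
mol H = 2 × 5.488 g H₂O ÷ 18.015 g/mol = 0.60927 mol
Divide by the smallest (0.30471 mol): C 1.000, H 2.000
Empirical formula: CH2
Empirical-formula mass = 14.03 g/mol; 84 ÷ 14.03 ≈ 6, so the molecular formula is C6H12.

C6H12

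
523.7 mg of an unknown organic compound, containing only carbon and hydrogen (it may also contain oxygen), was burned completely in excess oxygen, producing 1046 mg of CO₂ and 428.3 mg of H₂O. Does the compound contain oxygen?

mol C = 1.046 g CO₂ ÷ 44.009 g/mol = 0.023768 mol
mol H = 2 × 0.4283 g H₂O ÷ 18.015 g/mol = 0.047549 mol
C and H account for only 0.33341 g of the 0.5237 g sample; the remaining 0.19029 g must be oxygen.

yes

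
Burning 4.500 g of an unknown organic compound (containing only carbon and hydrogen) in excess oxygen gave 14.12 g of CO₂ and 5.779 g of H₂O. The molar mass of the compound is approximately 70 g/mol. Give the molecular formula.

C5H10

mol C = 14.12 g CO₂ ÷ 44.009 g/mol = 0.32084 mol
mol H = 2 × 5.779 g H₂O ÷ 18.015 g/mol = 0.64158 mol
Divide by the smallest (0.32084 mol): C 1.000, H 2.000
Empirical formula: CH2
Empirical-formula mass = 14.03 g/mol; 70 ÷ 14.03 ≈ 5, so the molecular formula is C5H10.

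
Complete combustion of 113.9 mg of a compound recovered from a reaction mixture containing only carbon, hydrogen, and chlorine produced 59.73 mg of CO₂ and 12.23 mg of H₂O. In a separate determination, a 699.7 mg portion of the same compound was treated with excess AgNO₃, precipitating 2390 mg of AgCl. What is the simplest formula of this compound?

CHCl2

mol C = 0.05973 g CO₂ ÷ 44.009 g/mol = 0.0013572 mol
mol H = 2 × 0.01223 g H₂O ÷ 18.015 g/mol = 0.0013578 mol
From the AgCl data: mol Cl per gram of compound = (2.390 ÷ 143.318) ÷ 0.6997 = 0.023833 mol/g, so in the 0.1139 g combustion sample mol Cl = 0.0027146 mol
Divide by the smallest (0.0013572 mol): C 1.000, H 1.000, Cl 2.000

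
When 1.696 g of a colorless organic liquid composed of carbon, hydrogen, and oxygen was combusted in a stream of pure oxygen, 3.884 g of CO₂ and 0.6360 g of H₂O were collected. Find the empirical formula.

mol C = 3.884 g CO₂ ÷ 44.009 g/mol = 0.088255 mol
mol H = 2 × 0.6360 g H₂O ÷ 18.015 g/mol = 0.070608 mol
mass O = 1.696 − (1.0600 + 0.071173) = 0.56480 g → mol O = 0.56480 ÷ 15.999 = 0.035302 mol
Divide by the smallest (0.035302 mol): C 2.500, H 2.000, O 1.000
Multiplying each by 2 gives whole numbers: C 5.00, H 4.00, O 2.00

C5H4O2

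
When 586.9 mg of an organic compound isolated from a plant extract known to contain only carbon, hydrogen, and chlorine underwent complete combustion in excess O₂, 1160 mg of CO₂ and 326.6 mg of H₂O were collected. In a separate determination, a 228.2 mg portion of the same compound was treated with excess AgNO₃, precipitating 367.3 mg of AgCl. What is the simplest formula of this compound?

C8H11Cl2

mol C = 1.160 g CO₂ ÷ 44.009 g/mol = 0.026358 mol
mol H = 2 × 0.3266 g H₂O ÷ 18.015 g/mol = 0.036259 mol
From the AgCl data: mol Cl per gram of compound = (0.3673 ÷ 143.318) ÷ 0.2282 = 0.011231 mol/g, so in the 0.5869 g combustion sample mol Cl = 0.0065913 mol
Divide by the smallest (0.0065913 mol): C 3.999, H 5.501, Cl 1.000
Multiplying each by 2 gives whole numbers: C 8.00, H 11.00, Cl 2.00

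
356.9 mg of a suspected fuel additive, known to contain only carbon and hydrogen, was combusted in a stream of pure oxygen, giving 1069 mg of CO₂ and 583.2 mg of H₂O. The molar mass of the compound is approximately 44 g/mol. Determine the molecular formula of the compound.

C3H8

mol C = 1.069 g CO₂ ÷ 44.009 g/mol = 0.024290 mol
mol H = 2 × 0.5832 g H₂O ÷ 18.015 g/mol = 0.064746 mol
Divide by the smallest (0.024290 mol): C 1.000, H 2.665
Multiplying each by 3 gives whole numbers: C 3.00, H 8.00
Empirical formula: C3H8
Empirical-formula mass = 44.10 g/mol; 44 ÷ 44.10 ≈ 1, so the molecular formula is C3H8.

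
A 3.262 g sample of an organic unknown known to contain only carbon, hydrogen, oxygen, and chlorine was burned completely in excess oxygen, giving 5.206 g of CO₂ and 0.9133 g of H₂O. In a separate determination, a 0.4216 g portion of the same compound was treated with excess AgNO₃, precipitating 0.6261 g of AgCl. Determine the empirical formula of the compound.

C7H6Cl2O2

mol C = 5.206 g CO₂ ÷ 44.009 g/mol = 0.11829 mol
mol H = 2 × 0.9133 g H₂O ÷ 18.015 g/mol = 0.10139 mol
From the AgCl data: mol Cl per gram of compound = (0.6261 ÷ 143.318) ÷ 0.4216 = 0.010362 mol/g, so in the 3.262 g combustion sample mol Cl = 0.033801 mol
mass O = 3.262 − (1.4208 + 0.10220 + 1.1982) = 0.54073 g → mol O = 0.54073 ÷ 15.999 = 0.033798 mol
Divide by the smallest (0.033798 mol): C 3.500, H 3.000, Cl 1.000, O 1.000
Multiplying each by 2 gives whole numbers: C 7.00, H 6.00, Cl 2.00, O 2.00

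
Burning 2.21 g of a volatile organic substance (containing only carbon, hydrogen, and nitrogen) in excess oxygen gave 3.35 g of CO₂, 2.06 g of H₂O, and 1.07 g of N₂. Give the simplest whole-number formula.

mol C = 3.35 g CO₂ ÷ 44.009 g/mol = 0.07612 mol
mol H = 2 × 2.06 g H₂O ÷ 18.015 g/mol = 0.2287 mol
mol N = 2 × 1.07 g N₂ ÷ 28.014 g/mol = 0.07639 mol
Divide by the smallest (0.07612 mol): C 1.000, H 3.004, N 1.004

CH3N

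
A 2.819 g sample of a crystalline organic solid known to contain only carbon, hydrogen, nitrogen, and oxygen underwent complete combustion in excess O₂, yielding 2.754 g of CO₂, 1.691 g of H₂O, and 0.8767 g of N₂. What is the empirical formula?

mol C = 2.754 g CO₂ ÷ 44.009 g/mol = 0.062578 mol
mol H = 2 × 1.691 g H₂O ÷ 18.015 g/mol = 0.18773 mol
mol N = 2 × 0.8767 g N₂ ÷ 28.014 g/mol = 0.062590 mol
mass O = 2.819 − (0.75163 + 0.18923 + 0.87670) = 1.0014 g → mol O = 1.0014 ÷ 15.999 = 0.062594 mol
Divide by the smallest (0.062578 mol): C 1.000, H 3.000, N 1.000, O 1.000

CH3NO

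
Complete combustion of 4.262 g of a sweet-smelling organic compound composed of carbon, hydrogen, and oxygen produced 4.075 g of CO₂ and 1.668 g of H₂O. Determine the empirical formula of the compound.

CH2O2

mol C = 4.075 g CO₂ ÷ 44.009 g/mol = 0.092595 mol
mol H = 2 × 1.668 g H₂O ÷ 18.015 g/mol = 0.18518 mol
mass O = 4.262 − (1.1122 + 0.18666) = 2.9632 g → mol O = 2.9632 ÷ 15.999 = 0.18521 mol
Divide by the smallest (0.092595 mol): C 1.000, H 2.000, O 2.000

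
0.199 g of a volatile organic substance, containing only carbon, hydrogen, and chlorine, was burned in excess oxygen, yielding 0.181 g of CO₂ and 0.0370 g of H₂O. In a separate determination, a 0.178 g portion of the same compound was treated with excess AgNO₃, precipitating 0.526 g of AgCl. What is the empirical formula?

mol C = 0.181 g CO₂ ÷ 44.009 g/mol = 0.004113 mol
mol H = 2 × 0.0370 g H₂O ÷ 18.015 g/mol = 0.004108 mol
From the AgCl data: mol Cl per gram of compound = (0.526 ÷ 143.318) ÷ 0.178 = 0.02062 mol/g, so in the 0.199 g combustion sample mol Cl = 0.004103 mol
Divide by the smallest (0.004103 mol): C 1.002, H 1.001, Cl 1.000

CHCl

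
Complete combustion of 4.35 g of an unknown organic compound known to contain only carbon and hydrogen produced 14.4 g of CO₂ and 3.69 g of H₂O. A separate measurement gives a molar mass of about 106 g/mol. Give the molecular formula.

mol C = 14.4 g CO₂ ÷ 44.009 g/mol = 0.3272 mol
mol H = 2 × 3.69 g H₂O ÷ 18.015 g/mol = 0.4097 mol
Divide by the smallest (0.3272 mol): C 1.000, H 1.252
Multiplying each by 4 gives whole numbers: C 4.00, H 5.01
Empirical formula: C4H5
Empirical-formula mass = 53.08 g/mol; 106 ÷ 53.08 ≈ 2, so the molecular formula is C8H10.

C8H10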